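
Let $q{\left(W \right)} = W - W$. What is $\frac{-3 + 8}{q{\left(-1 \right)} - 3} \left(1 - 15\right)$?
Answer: $\frac{70}{3} \approx 23.333$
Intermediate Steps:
$q{\left(W \right)} = 0$
$\frac{-3 + 8}{q{\left(-1 \right)} - 3} \left(1 - 15\right) = \frac{-3 + 8}{0 - 3} \left(1 - 15\right) = \frac{5}{-3} \left(-14\right) = 5 \left(- \frac{1}{3}\right) \left(-14\right) = \left(- \frac{5}{3}\right) \left(-14\right) = \frac{70}{3}$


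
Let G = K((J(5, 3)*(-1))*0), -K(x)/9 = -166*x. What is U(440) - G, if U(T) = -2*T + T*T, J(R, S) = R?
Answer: 192720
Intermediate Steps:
K(x) = 1494*x (K(x) = -(-1494)*x = 1494*x)
G = 0 (G = 1494*((5*(-1))*0) = 1494*(-5*0) = 1494*0 = 0)
U(T) = T² - 2*T (U(T) = -2*T + T² = T² - 2*T)
U(440) - G = 440*(-2 + 440) - 1*0 = 440*438 + 0 = 192720 + 0 = 192720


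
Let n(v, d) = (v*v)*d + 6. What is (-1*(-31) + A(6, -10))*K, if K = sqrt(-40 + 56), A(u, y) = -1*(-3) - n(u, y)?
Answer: 1552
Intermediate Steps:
n(v, d) = 6 + d*v**2 (n(v, d) = v**2*d + 6 = d*v**2 + 6 = 6 + d*v**2)
A(u, y) = -3 - y*u**2 (A(u, y) = -1*(-3) - (6 + y*u**2) = 3 + (-6 - y*u**2) = -3 - y*u**2)
K = 4 (K = sqrt(16) = 4)
(-1*(-31) + A(6, -10))*K = (-1*(-31) + (-3 - 1*(-10)*6**2))*4 = (31 + (-3 - 1*(-10)*36))*4 = (31 + (-3 + 360))*4 = (31 + 357)*4 = 388*4 = 1552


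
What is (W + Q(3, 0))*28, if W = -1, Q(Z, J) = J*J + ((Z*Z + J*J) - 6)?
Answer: 56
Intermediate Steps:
Q(Z, J) = -6 + Z² + 2*J² (Q(Z, J) = J² + ((Z² + J²) - 6) = J² + ((J² + Z²) - 6) = J² + (-6 + J² + Z²) = -6 + Z² + 2*J²)
(W + Q(3, 0))*28 = (-1 + (-6 + 3² + 2*0²))*28 = (-1 + (-6 + 9 + 2*0))*28 = (-1 + (-6 + 9 + 0))*28 = (-1 + 3)*28 = 2*28 = 56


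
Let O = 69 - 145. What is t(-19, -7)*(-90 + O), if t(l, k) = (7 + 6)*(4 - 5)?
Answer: 2158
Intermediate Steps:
O = -76
t(l, k) = -13 (t(l, k) = 13*(-1) = -13)
t(-19, -7)*(-90 + O) = -13*(-90 - 76) = -13*(-166) = 2158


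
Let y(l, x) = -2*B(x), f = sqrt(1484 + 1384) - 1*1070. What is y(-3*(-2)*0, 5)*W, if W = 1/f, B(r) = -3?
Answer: -1605/285508 - 3*sqrt(717)/285508 ≈ -0.0059029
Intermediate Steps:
f = -1070 + 2*sqrt(717) (f = sqrt(2868) - 1070 = 2*sqrt(717) - 1070 = -1070 + 2*sqrt(717) ≈ -1016.4)
y(l, x) = 6 (y(l, x) = -2*(-3) = 6)
W = 1/(-1070 + 2*sqrt(717)) ≈ -0.00098382
y(-3*(-2)*0, 5)*W = 6*(-535/571016 - sqrt(717)/571016) = -1605/285508 - 3*sqrt(717)/285508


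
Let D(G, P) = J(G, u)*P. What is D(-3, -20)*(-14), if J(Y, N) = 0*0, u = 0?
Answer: 0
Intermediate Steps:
J(Y, N) = 0
D(G, P) = 0 (D(G, P) = 0*P = 0)
D(-3, -20)*(-14) = 0*(-14) = 0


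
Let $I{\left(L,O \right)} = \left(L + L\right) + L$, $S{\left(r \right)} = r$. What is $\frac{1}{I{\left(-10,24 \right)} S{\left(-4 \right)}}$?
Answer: $\frac{1}{120} \approx 0.0083333$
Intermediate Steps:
$I{\left(L,O \right)} = 3 L$ ($I{\left(L,O \right)} = 2 L + L = 3 L$)
$\frac{1}{I{\left(-10,24 \right)} S{\left(-4 \right)}} = \frac{1}{3 \left(-10\right) \left(-4\right)} = \frac{1}{\left(-30\right) \left(-4\right)} = \frac{1}{120}$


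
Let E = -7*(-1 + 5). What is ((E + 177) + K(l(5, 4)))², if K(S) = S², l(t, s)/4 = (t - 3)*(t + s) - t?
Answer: 8139609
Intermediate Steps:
l(t, s) = -4*t + 4*(-3 + t)*(s + t) (l(t, s) = 4*((t - 3)*(t + s) - t) = 4*((-3 + t)*(s + t) - t) = 4*(-t + (-3 + t)*(s + t)) = -4*t + 4*(-3 + t)*(s + t))
E = -28 (E = -7*4 = -28)
((E + 177) + K(l(5, 4)))² = ((-28 + 177) + (-16*5 - 12*4 + 4*5² + 4*4*5)²)² = (149 + (-80 - 48 + 4*25 + 80)²)² = (149 + (-80 - 48 + 100 + 80)²)² = (149 + 52²)² = (149 + 2704)² = 2853² = 8139609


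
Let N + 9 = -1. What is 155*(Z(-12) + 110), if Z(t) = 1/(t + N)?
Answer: 374945/22 ≈ 17043.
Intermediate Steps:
N = -10 (N = -9 - 1 = -10)
Z(t) = 1/(-10 + t) (Z(t) = 1/(t - 10) = 1/(-10 + t))
155*(Z(-12) + 110) = 155*(1/(-10 - 12) + 110) = 155*(1/(-22) + 110) = 155*(-1/22 + 110) = 155*(2419/22) = 374945/22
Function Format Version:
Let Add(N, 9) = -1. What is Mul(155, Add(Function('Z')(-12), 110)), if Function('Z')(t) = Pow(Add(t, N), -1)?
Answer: Rational(374945, 22) ≈ 17043.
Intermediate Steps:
N = -10 (N = Add(-9, -1) = -10)
Function('Z')(t) = Pow(Add(-10, t), -1) (Function('Z')(t) = Pow(Add(t, -10), -1) = Pow(Add(-10, t), -1))
Mul(155, Add(Function('Z')(-12), 110)) = Mul(155, Add(Pow(Add(-10, -12), -1), 110)) = Mul(155, Add(Pow(-22, -1), 110)) = Mul(155, Add(Rational(-1, 22), 110)) = Mul(155, Rational(2419, 22)) = Rational(374945, 22)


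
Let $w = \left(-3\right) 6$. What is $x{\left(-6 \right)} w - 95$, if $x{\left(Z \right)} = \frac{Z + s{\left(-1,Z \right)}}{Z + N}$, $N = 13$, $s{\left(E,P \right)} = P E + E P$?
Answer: $- \frac{773}{7} \approx -110.43$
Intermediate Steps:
$s{\left(E,P \right)} = 2 E P$ ($s{\left(E,P \right)} = E P + E P = 2 E P$)
$x{\left(Z \right)} = - \frac{Z}{13 + Z}$ ($x{\left(Z \right)} = \frac{Z + 2 \left(-1\right) Z}{Z + 13} = \frac{Z - 2 Z}{13 + Z} = \frac{\left(-1\right) Z}{13 + Z} = - \frac{Z}{13 + Z}$)
$w = -18$
$x{\left(-6 \right)} w - 95 = \left(-1\right) \left(-6\right) \frac{1}{13 - 6} \left(-18\right) - 95 = \left(-1\right) \left(-6\right) \frac{1}{7} \left(-18\right) - 95 = \frac{6}{7} \left(-18\right) - 95 = - \frac{108}{7} - 95 = - \frac{773}{7}$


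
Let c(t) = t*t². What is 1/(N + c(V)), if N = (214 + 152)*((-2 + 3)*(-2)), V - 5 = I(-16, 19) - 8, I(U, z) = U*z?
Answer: -1/28935175 ≈ -3.4560e-8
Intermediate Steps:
V = -307 (V = 5 + (-16*19 - 8) = 5 + (-304 - 8) = 5 - 312 = -307)
c(t) = t³
N = -732 (N = 366*(1*(-2)) = 366*(-2) = -732)
1/(N + c(V)) = 1/(-732 + (-307)³) = 1/(-732 - 28934443) = 1/(-28935175) = -1/28935175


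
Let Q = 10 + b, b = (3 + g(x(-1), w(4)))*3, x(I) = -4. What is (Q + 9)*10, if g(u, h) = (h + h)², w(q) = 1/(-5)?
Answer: 1424/5 ≈ 284.80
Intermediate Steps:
w(q) = -⅕
g(u, h) = 4*h² (g(u, h) = (2*h)² = 4*h²)
b = 237/25 (b = (3 + 4*(-⅕)²)*3 = (3 + 4*(1/25))*3 = (3 + 4/25)*3 = (79/25)*3 = 237/25 ≈ 9.4800)
Q = 487/25 (Q = 10 + 237/25 = 487/25 ≈ 19.480)
(Q + 9)*10 = (487/25 + 9)*10 = (712/25)*10 = 1424/5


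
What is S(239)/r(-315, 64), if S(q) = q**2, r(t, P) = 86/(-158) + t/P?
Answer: -288803776/27637 ≈ -10450.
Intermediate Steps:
r(t, P) = -43/79 + t/P (r(t, P) = 86*(-1/158) + t/P = -43/79 + t/P)
S(239)/r(-315, 64) = 239**2/(-43/79 - 315/64) = 57121/(-43/79 - 315*1/64) = 57121/(-43/79 - 315/64) = 57121/(-27637/5056) = 57121*(-5056/27637) = -288803776/27637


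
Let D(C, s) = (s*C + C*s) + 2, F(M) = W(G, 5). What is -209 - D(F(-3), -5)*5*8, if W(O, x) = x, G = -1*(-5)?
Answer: 1711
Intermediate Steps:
G = 5
F(M) = 5
D(C, s) = 2 + 2*C*s (D(C, s) = (C*s + C*s) + 2 = 2*C*s + 2 = 2 + 2*C*s)
-209 - D(F(-3), -5)*5*8 = -209 - (2 + 2*5*(-5))*5*8 = -209 - (2 - 50)*5*8 = -209 - (-48*5)*8 = -209 - (-240)*8 = -209 - 1*(-1920) = -209 + 1920 = 1711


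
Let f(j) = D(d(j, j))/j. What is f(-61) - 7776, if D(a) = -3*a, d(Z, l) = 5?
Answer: -474321/61 ≈ -7775.8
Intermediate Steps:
f(j) = -15/j (f(j) = (-3*5)/j = -15/j)
f(-61) - 7776 = -15/(-61) - 7776 = -15*(-1/61) - 7776 = 15/61 - 7776 = -474321/61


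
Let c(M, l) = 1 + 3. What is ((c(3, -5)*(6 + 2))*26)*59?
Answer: 49088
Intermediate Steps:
c(M, l) = 4
((c(3, -5)*(6 + 2))*26)*59 = ((4*(6 + 2))*26)*59 = ((4*8)*26)*59 = (32*26)*59 = 832*59 = 49088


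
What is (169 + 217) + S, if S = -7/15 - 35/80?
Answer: 92423/240 ≈ 385.10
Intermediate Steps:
S = -217/240 (S = -7*1/15 - 35*1/80 = -7/15 - 7/16 = -217/240 ≈ -0.90417)
(169 + 217) + S = (169 + 217) - 217/240 = 386 - 217/240 = 92423/240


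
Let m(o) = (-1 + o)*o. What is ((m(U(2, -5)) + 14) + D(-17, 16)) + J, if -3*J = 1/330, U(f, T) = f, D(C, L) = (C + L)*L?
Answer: -1/990 ≈ -0.0010101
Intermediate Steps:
D(C, L) = L*(C + L)
J = -1/990 (J = -⅓/330 = -⅓*1/330 = -1/990 ≈ -0.0010101)
m(o) = o*(-1 + o)
((m(U(2, -5)) + 14) + D(-17, 16)) + J = ((2*(-1 + 2) + 14) + 16*(-17 + 16)) - 1/990 = ((2*1 + 14) + 16*(-1)) - 1/990 = ((2 + 14) - 16) - 1/990 = (16 - 16) - 1/990 = 0 - 1/990 = -1/990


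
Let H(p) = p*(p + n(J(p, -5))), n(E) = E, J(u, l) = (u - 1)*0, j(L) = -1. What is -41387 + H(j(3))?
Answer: -41386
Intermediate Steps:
J(u, l) = 0 (J(u, l) = (-1 + u)*0 = 0)
H(p) = p² (H(p) = p*(p + 0) = p*p = p²)
-41387 + H(j(3)) = -41387 + (-1)² = -41387 + 1 = -41386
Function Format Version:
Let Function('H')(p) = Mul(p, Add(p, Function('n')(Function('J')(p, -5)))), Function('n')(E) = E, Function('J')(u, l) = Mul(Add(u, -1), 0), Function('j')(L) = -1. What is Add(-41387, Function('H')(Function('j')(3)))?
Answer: -41386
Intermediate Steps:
Function('J')(u, l) = 0 (Function('J')(u, l) = Mul(Add(-1, u), 0) = 0)
Function('H')(p) = Pow(p, 2) (Function('H')(p) = Mul(p, Add(p, 0)) = Mul(p, p) = Pow(p, 2))
Add(-41387, Function('H')(Function('j')(3))) = Add(-41387, Pow(-1, 2)) = Add(-41387, 1) = -41386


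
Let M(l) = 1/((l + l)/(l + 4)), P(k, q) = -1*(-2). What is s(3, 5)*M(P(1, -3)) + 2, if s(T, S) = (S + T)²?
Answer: 98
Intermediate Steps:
P(k, q) = 2
M(l) = (4 + l)/(2*l) (M(l) = 1/((2*l)/(4 + l)) = 1/(2*l/(4 + l)) = (4 + l)/(2*l))
s(3, 5)*M(P(1, -3)) + 2 = (5 + 3)²*((½)*(4 + 2)/2) + 2 = 8²*((½)*(½)*6) + 2 = 64*(3/2) + 2 = 96 + 2 = 98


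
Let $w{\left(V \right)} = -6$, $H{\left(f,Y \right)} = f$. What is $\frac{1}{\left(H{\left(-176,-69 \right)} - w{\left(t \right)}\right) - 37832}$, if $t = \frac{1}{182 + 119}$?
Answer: $- \frac{1}{38002} \approx -2.6314 \cdot 10^{-5}$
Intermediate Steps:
$t = \frac{1}{301} \approx 0.0033223$
$\frac{1}{\left(H{\left(-176,-69 \right)} - w{\left(t \right)}\right) - 37832} = \frac{1}{\left(-176 - -6\right) - 37832} = \frac{1}{\left(-176 + 6\right) - 37832} = \frac{1}{-170 - 37832} = \frac{1}{-38002} = - \frac{1}{38002}$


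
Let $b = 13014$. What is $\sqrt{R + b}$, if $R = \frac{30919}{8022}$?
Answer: $\frac{\sqrt{17096556306}}{1146} \approx 114.1$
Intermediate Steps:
$R = \frac{4417}{1146}$ ($R = 30919 \cdot \frac{1}{8022} = \frac{4417}{1146} \approx 3.8543$)
$\sqrt{R + b} = \sqrt{\frac{4417}{1146} + 13014} = \sqrt{\frac{14918461}{1146}} = \frac{\sqrt{17096556306}}{1146}$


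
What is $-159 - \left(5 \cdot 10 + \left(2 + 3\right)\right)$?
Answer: $-214$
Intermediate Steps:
$-159 - \left(5 \cdot 10 + \left(2 + 3\right)\right) = -159 - \left(50 + 5\right) = -159 - 55 = -214$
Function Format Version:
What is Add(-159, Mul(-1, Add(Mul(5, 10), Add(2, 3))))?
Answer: -214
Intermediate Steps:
Add(-159, Mul(-1, Add(Mul(5, 10), Add(2, 3)))) = Add(-159, Mul(-1, Add(50, 5))) = Add(-159, Mul(-1, 55)) = Add(-159, -55) = -214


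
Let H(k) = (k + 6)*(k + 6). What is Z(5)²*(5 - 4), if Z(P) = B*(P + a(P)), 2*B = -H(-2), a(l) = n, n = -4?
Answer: 64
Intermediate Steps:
a(l) = -4
H(k) = (6 + k)² (H(k) = (6 + k)*(6 + k) = (6 + k)²)
B = -8 (B = (-(6 - 2)²)/2 = (-1*4²)/2 = (-1*16)/2 = (½)*(-16) = -8)
Z(P) = 32 - 8*P (Z(P) = -8*(P - 4) = -8*(-4 + P) = 32 - 8*P)
Z(5)²*(5 - 4) = (32 - 8*5)²*(5 - 4) = (32 - 40)²*1 = (-8)²*1 = 64*1 = 64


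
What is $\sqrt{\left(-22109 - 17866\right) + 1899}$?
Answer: $2 i \sqrt{9519} \approx 195.13 i$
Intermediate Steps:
$\sqrt{\left(-22109 - 17866\right) + 1899} = \sqrt{-39975 + 1899} = \sqrt{-38076} = 2 i \sqrt{9519}$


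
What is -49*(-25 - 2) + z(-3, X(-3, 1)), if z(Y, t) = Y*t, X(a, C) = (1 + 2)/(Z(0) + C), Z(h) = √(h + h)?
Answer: 1314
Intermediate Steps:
Z(h) = √2*√h (Z(h) = √(2*h) = √2*√h)
X(a, C) = 3/C (X(a, C) = (1 + 2)/(√2*√0 + C) = 3/(√2*0 + C) = 3/(0 + C) = 3/C)
-49*(-25 - 2) + z(-3, X(-3, 1)) = -49*(-25 - 2) - 9/1 = -49*(-27) - 9 = 1323 - 3*3 = 1323 - 9 = 1314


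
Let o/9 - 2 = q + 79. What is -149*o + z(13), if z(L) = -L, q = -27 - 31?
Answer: -30856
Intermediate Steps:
q = -58
o = 207 (o = 18 + 9*(-58 + 79) = 18 + 9*21 = 18 + 189 = 207)
-149*o + z(13) = -149*207 - 1*13 = -30843 - 13 = -30856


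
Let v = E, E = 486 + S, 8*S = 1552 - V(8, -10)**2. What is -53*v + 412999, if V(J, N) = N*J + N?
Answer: 861243/2 ≈ 4.3062e+5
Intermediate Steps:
V(J, N) = N + J*N (V(J, N) = J*N + N = N + J*N)
S = -1637/2 (S = (1552 - (-10*(1 + 8))**2)/8 = (1552 - (-10*9)**2)/8 = (1552 - 1*(-90)**2)/8 = (1552 - 1*8100)/8 = (1552 - 8100)/8 = (1/8)*(-6548) = -1637/2 ≈ -818.50)
E = -665/2 (E = 486 - 1637/2 = -665/2 ≈ -332.50)
v = -665/2 ≈ -332.50
-53*v + 412999 = -53*(-665/2) + 412999 = 35245/2 + 412999 = 861243/2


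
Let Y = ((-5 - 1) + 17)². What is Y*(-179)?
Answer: -21659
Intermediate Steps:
Y = 121 (Y = (-6 + 17)² = 11² = 121)
Y*(-179) = 121*(-179) = -21659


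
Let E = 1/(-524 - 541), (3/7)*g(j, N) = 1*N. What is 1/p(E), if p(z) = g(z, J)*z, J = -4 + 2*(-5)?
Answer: 3195/98 ≈ 32.602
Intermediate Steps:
J = -14 (J = -4 - 10 = -14)
g(j, N) = 7*N/3 (g(j, N) = 7*(1*N)/3 = 7*N/3)
E = -1/1065 (E = 1/(-1065) = -1/1065 ≈ -0.00093897)
p(z) = -98*z/3 (p(z) = ((7/3)*(-14))*z = -98*z/3)
1/p(E) = 1/(-98/3*(-1/1065)) = 1/(98/3195) = 3195/98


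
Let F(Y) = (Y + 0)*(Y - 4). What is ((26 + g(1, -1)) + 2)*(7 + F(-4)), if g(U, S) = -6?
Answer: 858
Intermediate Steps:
F(Y) = Y*(-4 + Y)
((26 + g(1, -1)) + 2)*(7 + F(-4)) = ((26 - 6) + 2)*(7 - 4*(-4 - 4)) = (20 + 2)*(7 - 4*(-8)) = 22*(7 + 32) = 22*39 = 858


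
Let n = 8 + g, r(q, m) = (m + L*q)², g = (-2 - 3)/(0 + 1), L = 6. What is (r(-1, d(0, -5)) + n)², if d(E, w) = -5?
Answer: 15376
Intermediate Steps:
g = -5 (g = -5/1 = -5*1 = -5)
r(q, m) = (m + 6*q)²
n = 3 (n = 8 - 5 = 3)
(r(-1, d(0, -5)) + n)² = ((-5 + 6*(-1))² + 3)² = ((-5 - 6)² + 3)² = ((-11)² + 3)² = (121 + 3)² = 124² = 15376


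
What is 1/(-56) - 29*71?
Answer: -115305/56 ≈ -2059.0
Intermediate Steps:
1/(-56) - 29*71 = -1/56 - 2059 = -115305/56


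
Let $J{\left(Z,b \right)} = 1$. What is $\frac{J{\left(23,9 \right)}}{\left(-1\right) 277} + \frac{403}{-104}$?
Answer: $- \frac{8595}{2216} \approx -3.8786$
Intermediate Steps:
$\frac{J{\left(23,9 \right)}}{\left(-1\right) 277} + \frac{403}{-104} = 1 \frac{1}{\left(-1\right) 277} + \frac{403}{-104} = 1 \frac{1}{-277} + 403 \left(- \frac{1}{104}\right) = 1 \left(- \frac{1}{277}\right) - \frac{31}{8} = - \frac{1}{277} - \frac{31}{8} = - \frac{8595}{2216}$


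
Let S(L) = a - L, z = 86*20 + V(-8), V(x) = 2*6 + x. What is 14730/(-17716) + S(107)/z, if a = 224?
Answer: -5830437/7635596 ≈ -0.76359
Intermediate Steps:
V(x) = 12 + x
z = 1724 (z = 86*20 + (12 - 8) = 1720 + 4 = 1724)
S(L) = 224 - L
14730/(-17716) + S(107)/z = 14730/(-17716) + (224 - 1*107)/1724 = 14730*(-1/17716) + (224 - 107)*(1/1724) = -7365/8858 + 117*(1/1724) = -7365/8858 + 117/1724 = -5830437/7635596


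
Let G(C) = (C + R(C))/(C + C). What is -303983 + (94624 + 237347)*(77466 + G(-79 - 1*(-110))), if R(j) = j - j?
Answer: 51432654977/2 ≈ 2.5716e+10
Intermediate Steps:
R(j) = 0
G(C) = ½ (G(C) = (C + 0)/(C + C) = C/((2*C)) = C*(1/(2*C)) = ½)
-303983 + (94624 + 237347)*(77466 + G(-79 - 1*(-110))) = -303983 + (94624 + 237347)*(77466 + ½) = -303983 + 331971*(154933/2) = -303983 + 51433262943/2 = 51432654977/2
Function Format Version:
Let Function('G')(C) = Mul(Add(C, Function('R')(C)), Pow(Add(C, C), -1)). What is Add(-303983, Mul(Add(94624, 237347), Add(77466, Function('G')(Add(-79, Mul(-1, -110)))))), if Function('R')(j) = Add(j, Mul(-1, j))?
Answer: Rational(51432654977, 2) ≈ 2.5716e+10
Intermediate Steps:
Function('R')(j) = 0
Function('G')(C) = Rational(1, 2) (Function('G')(C) = Mul(Add(C, 0), Pow(Add(C, C), -1)) = Mul(C, Pow(Mul(2, C), -1)) = Mul(C, Mul(Rational(1, 2), Pow(C, -1))) = Rational(1, 2))
Add(-303983, Mul(Add(94624, 237347), Add(77466, Function('G')(Add(-79, Mul(-1, -110)))))) = Add(-303983, Mul(Add(94624, 237347), Add(77466, Rational(1, 2)))) = Add(-303983, Mul(331971, Rational(154933, 2))) = Add(-303983, Rational(51433262943, 2)) = Rational(51432654977, 2)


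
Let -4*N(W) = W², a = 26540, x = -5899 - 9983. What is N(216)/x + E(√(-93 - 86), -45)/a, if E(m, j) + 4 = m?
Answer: 12895793/17562845 + I*√179/26540 ≈ 0.73427 + 0.00050411*I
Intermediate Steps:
E(m, j) = -4 + m
x = -15882
N(W) = -W²/4
N(216)/x + E(√(-93 - 86), -45)/a = -¼*216²/(-15882) + (-4 + √(-93 - 86))/26540 = -¼*46656*(-1/15882) + (-4 + √(-179))*(1/26540) = -11664*(-1/15882) + (-4 + I*√179)*(1/26540) = 1944/2647 + (-1/6635 + I*√179/26540) = 12895793/17562845 + I*√179/26540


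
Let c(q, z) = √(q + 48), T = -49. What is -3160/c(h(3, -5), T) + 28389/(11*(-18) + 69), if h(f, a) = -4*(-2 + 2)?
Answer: -9463/43 - 790*√3/3 ≈ -676.18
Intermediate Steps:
h(f, a) = 0 (h(f, a) = -4*0 = 0)
c(q, z) = √(48 + q)
-3160/c(h(3, -5), T) + 28389/(11*(-18) + 69) = -3160/√(48 + 0) + 28389/(11*(-18) + 69) = -3160*√3/12 + 28389/(-198 + 69) = -3160*√3/12 + 28389/(-129) = -790*√3/3 + 28389*(-1/129) = -790*√3/3 - 9463/43 = -9463/43 - 790*√3/3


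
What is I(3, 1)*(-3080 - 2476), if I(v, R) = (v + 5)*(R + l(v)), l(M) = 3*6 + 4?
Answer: -1022304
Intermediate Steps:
l(M) = 22 (l(M) = 18 + 4 = 22)
I(v, R) = (5 + v)*(22 + R) (I(v, R) = (v + 5)*(R + 22) = (5 + v)*(22 + R))
I(3, 1)*(-3080 - 2476) = (110 + 5*1 + 22*3 + 1*3)*(-3080 - 2476) = (110 + 5 + 66 + 3)*(-5556) = 184*(-5556) = -1022304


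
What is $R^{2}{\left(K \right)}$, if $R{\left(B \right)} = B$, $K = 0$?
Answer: $0$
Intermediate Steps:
$R^{2}{\left(K \right)} = 0^{2} = 0$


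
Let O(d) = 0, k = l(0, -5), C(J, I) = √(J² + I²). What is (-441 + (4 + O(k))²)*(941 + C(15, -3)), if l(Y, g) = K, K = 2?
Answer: -399925 - 1275*√26 ≈ -4.0643e+5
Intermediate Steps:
l(Y, g) = 2
C(J, I) = √(I² + J²)
k = 2
(-441 + (4 + O(k))²)*(941 + C(15, -3)) = (-441 + (4 + 0)²)*(941 + √((-3)² + 15²)) = (-441 + 4²)*(941 + √(9 + 225)) = (-441 + 16)*(941 + √234) = -425*(941 + 3*√26) = -399925 - 1275*√26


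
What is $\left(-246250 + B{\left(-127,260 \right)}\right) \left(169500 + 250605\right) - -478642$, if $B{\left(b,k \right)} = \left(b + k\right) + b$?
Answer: $-103447856978$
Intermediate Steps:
$B{\left(b,k \right)} = k + 2 b$
$\left(-246250 + B{\left(-127,260 \right)}\right) \left(169500 + 250605\right) - -478642 = \left(-246250 + \left(260 + 2 \left(-127\right)\right)\right) \left(169500 + 250605\right) - -478642 = \left(-246250 + \left(260 - 254\right)\right) 420105 + 478642 = \left(-246250 + 6\right) 420105 + 478642 = \left(-246244\right) 420105 + 478642 = -103448335620 + 478642 = -103447856978$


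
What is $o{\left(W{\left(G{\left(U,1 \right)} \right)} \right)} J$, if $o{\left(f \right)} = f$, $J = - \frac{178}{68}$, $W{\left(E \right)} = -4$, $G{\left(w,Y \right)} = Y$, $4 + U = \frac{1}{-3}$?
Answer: $\frac{178}{17} \approx 10.471$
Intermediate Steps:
$U = - \frac{13}{3}$ ($U = -4 + \frac{1}{-3} = -4 - \frac{1}{3} = - \frac{13}{3} \approx -4.3333$)
$J = - \frac{89}{34}$ ($J = \left(-178\right) \frac{1}{68} = - \frac{89}{34} \approx -2.6176$)
$o{\left(W{\left(G{\left(U,1 \right)} \right)} \right)} J = \left(-4\right) \left(- \frac{89}{34}\right) = \frac{178}{17}$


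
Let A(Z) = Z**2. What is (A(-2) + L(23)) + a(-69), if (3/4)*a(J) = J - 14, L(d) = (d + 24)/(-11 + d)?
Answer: -411/4 ≈ -102.75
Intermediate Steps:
L(d) = (24 + d)/(-11 + d)
a(J) = -56/3 + 4*J/3 (a(J) = 4*(J - 14)/3 = 4*(-14 + J)/3 = -56/3 + 4*J/3)
(A(-2) + L(23)) + a(-69) = ((-2)**2 + (24 + 23)/(-11 + 23)) + (-56/3 + (4/3)*(-69)) = (4 + 47/12) + (-56/3 - 92) = (4 + (1/12)*47) - 332/3 = (4 + 47/12) - 332/3 = 95/12 - 332/3 = -411/4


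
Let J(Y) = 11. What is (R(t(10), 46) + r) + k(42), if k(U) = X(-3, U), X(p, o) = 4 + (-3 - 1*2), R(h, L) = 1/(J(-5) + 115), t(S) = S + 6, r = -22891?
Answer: -2884391/126 ≈ -22892.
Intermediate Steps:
t(S) = 6 + S
R(h, L) = 1/126 (R(h, L) = 1/(11 + 115) = 1/126)
X(p, o) = -1 (X(p, o) = 4 + (-3 - 2) = 4 - 5 = -1)
k(U) = -1
(R(t(10), 46) + r) + k(42) = (1/126 - 22891) - 1 = -2884265/126 - 1 = -2884391/126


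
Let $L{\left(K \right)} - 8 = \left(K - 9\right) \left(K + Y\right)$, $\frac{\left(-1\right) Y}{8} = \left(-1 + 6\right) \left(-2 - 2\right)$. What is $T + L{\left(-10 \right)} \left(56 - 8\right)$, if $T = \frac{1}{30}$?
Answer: $- \frac{4092479}{30} \approx -1.3642 \cdot 10^{5}$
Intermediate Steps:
$Y = 160$ ($Y = - 8 \left(-1 + 6\right) \left(-2 - 2\right) = - 8 \cdot 5 \left(-4\right) = \left(-8\right) \left(-20\right) = 160$)
$L{\left(K \right)} = 8 + \left(-9 + K\right) \left(160 + K\right)$ ($L{\left(K \right)} = 8 + \left(K - 9\right) \left(K + 160\right) = 8 + \left(-9 + K\right) \left(160 + K\right)$)
$T = \frac{1}{30} \approx 0.033333$
$T + L{\left(-10 \right)} \left(56 - 8\right) = \frac{1}{30} + \left(-1432 + \left(-10\right)^{2} + 151 \left(-10\right)\right) \left(56 - 8\right) = \frac{1}{30} + \left(-1432 + 100 - 1510\right) 48 = \frac{1}{30} - 136416 = - \frac{4092479}{30}$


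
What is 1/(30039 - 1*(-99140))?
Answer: 1/129179 ≈ 7.7412e-6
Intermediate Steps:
1/(30039 - 1*(-99140)) = 1/(30039 + 99140) = 1/129179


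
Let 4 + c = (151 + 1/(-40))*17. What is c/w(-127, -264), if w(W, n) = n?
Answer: -102503/10560 ≈ -9.7067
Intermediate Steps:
c = 102503/40 (c = -4 + (151 + 1/(-40))*17 = -4 + (151 - 1/40)*17 = -4 + (6039/40)*17 = -4 + 102663/40 = 102503/40 ≈ 2562.6)
c/w(-127, -264) = (102503/40)/(-264) = (102503/40)*(-1/264) = -102503/10560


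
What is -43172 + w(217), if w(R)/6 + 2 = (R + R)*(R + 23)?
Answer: 581776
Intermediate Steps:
w(R) = -12 + 12*R*(23 + R) (w(R) = -12 + 6*((R + R)*(R + 23)) = -12 + 6*((2*R)*(23 + R)) = -12 + 6*(2*R*(23 + R)) = -12 + 12*R*(23 + R))
-43172 + w(217) = -43172 + (-12 + 12*217² + 276*217) = -43172 + (-12 + 12*47089 + 59892) = -43172 + (-12 + 565068 + 59892) = -43172 + 624948 = 581776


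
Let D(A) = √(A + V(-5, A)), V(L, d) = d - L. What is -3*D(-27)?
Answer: -21*I ≈ -21.0*I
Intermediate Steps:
D(A) = √(5 + 2*A) (D(A) = √(A + (A - 1*(-5))) = √(A + (A + 5)) = √(A + (5 + A)) = √(5 + 2*A))
-3*D(-27) = -3*√(5 + 2*(-27)) = -3*√(5 - 54) = -21*I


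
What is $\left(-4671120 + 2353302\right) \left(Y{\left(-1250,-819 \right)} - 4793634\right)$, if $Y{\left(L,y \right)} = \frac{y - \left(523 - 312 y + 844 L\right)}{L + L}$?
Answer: $\frac{1388938892330517}{125} \approx 1.1112 \cdot 10^{13}$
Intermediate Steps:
$Y{\left(L,y \right)} = \frac{-523 - 844 L + 313 y}{2 L}$ ($Y{\left(L,y \right)} = \frac{y - \left(523 - 312 y + 844 L\right)}{2 L} = \left(y - \left(523 - 312 y + 844 L\right)\right) \frac{1}{2 L} = \left(-523 - 844 L + 313 y\right) \frac{1}{2 L} = \frac{-523 - 844 L + 313 y}{2 L}$)
$\left(-4671120 + 2353302\right) \left(Y{\left(-1250,-819 \right)} - 4793634\right) = \left(-4671120 + 2353302\right) \left(\frac{-523 - -1055000 + 313 \left(-819\right)}{2 \left(-1250\right)} - 4793634\right) = - 2317818 \left(\frac{1}{2} \left(- \frac{1}{1250}\right) \left(-523 + 1055000 - 256347\right) - 4793634\right) = - 2317818 \left(\frac{1}{2} \left(- \frac{1}{1250}\right) 798130 - 4793634\right) = - 2317818 \left(- \frac{79813}{250} - 4793634\right) = \left(-2317818\right) \left(- \frac{1198488313}{250}\right) = \frac{1388938892330517}{125}$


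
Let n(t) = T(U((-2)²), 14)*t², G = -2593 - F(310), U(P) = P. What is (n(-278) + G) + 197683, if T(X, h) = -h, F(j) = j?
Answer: -887196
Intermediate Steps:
G = -2903 (G = -2593 - 1*310 = -2593 - 310 = -2903)
n(t) = -14*t² (n(t) = (-1*14)*t² = -14*t²)
(n(-278) + G) + 197683 = (-14*(-278)² - 2903) + 197683 = (-14*77284 - 2903) + 197683 = (-1081976 - 2903) + 197683 = -1084879 + 197683 = -887196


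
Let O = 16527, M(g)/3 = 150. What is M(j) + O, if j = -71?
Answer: 16977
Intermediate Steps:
M(g) = 450 (M(g) = 3*150 = 450)
M(j) + O = 450 + 16527 = 16977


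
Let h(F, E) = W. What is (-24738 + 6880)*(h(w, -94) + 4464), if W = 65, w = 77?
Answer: -80878882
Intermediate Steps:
h(F, E) = 65
(-24738 + 6880)*(h(w, -94) + 4464) = (-24738 + 6880)*(65 + 4464) = -17858*4529 = -80878882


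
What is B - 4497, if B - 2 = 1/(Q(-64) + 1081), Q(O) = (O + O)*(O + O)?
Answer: -78505174/17465 ≈ -4495.0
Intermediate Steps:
Q(O) = 4*O² (Q(O) = (2*O)*(2*O) = 4*O²)
B = 34931/17465 (B = 2 + 1/(4*(-64)² + 1081) = 2 + 1/(4*4096 + 1081) = 2 + 1/(16384 + 1081) = 2 + 1/17465 = 34931/17465 ≈ 2.0001)
B - 4497 = 34931/17465 - 4497 = -78505174/17465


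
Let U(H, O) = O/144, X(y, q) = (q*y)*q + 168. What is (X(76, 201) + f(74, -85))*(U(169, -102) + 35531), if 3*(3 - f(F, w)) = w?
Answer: 3927671647451/36 ≈ 1.0910e+11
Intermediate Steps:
f(F, w) = 3 - w/3
X(y, q) = 168 + y*q² (X(y, q) = y*q² + 168 = 168 + y*q²)
U(H, O) = O/144 (U(H, O) = O*(1/144) = O/144)
(X(76, 201) + f(74, -85))*(U(169, -102) + 35531) = ((168 + 76*201²) + (3 - ⅓*(-85)))*((1/144)*(-102) + 35531) = ((168 + 76*40401) + (3 + 85/3))*(-17/24 + 35531) = ((168 + 3070476) + 94/3)*(852727/24) = (3070644 + 94/3)*(852727/24) = (9212026/3)*(852727/24) = 3927671647451/36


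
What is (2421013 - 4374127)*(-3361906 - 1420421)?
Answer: 9340429816278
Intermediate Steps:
(2421013 - 4374127)*(-3361906 - 1420421) = -1953114*(-4782327) = 9340429816278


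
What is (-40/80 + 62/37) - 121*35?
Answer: -313303/74 ≈ -4233.8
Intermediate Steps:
(-40/80 + 62/37) - 121*35 = (-40*1/80 + 62*(1/37)) - 4235 = (-1/2 + 62/37) - 4235 = 87/74 - 4235 = -313303/74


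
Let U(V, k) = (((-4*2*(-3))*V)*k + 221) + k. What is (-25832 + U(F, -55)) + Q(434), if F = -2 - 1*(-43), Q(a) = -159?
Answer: -79945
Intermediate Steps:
F = 41 (F = -2 + 43 = 41)
U(V, k) = 221 + k + 24*V*k (U(V, k) = (((-8*(-3))*V)*k + 221) + k = ((24*V)*k + 221) + k = (24*V*k + 221) + k = (221 + 24*V*k) + k = 221 + k + 24*V*k)
(-25832 + U(F, -55)) + Q(434) = (-25832 + (221 - 55 + 24*41*(-55))) - 159 = (-25832 + (221 - 55 - 54120)) - 159 = (-25832 - 53954) - 159 = -79786 - 159 = -79945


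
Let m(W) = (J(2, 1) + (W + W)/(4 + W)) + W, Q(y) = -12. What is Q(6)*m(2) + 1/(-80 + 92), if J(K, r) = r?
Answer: -527/12 ≈ -43.917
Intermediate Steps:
m(W) = 1 + W + 2*W/(4 + W) (m(W) = (1 + (W + W)/(4 + W)) + W = (1 + (2*W)/(4 + W)) + W = (1 + 2*W/(4 + W)) + W = 1 + W + 2*W/(4 + W))
Q(6)*m(2) + 1/(-80 + 92) = -12*(4 + 2² + 7*2)/(4 + 2) + 1/(-80 + 92) = -12*(4 + 4 + 14)/6 + 1/12 = -2*22 + 1/12 = -12*11/3 + 1/12 = -44 + 1/12 = -527/12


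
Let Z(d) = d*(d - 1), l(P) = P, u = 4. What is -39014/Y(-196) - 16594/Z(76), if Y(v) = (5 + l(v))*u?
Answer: 13106374/272175 ≈ 48.154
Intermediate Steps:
Z(d) = d*(-1 + d)
Y(v) = 20 + 4*v (Y(v) = (5 + v)*4 = 20 + 4*v)
-39014/Y(-196) - 16594/Z(76) = -39014/(20 + 4*(-196)) - 16594*1/(76*(-1 + 76)) = -39014/(20 - 784) - 16594/(76*75) = -39014/(-764) - 16594/5700 = -39014*(-1/764) - 16594*1/5700 = 19507/382 - 8297/2850 = 13106374/272175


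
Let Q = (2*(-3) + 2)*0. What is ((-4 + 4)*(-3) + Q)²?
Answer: 0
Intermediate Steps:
Q = 0 (Q = (-6 + 2)*0 = -4*0 = 0)
((-4 + 4)*(-3) + Q)² = ((-4 + 4)*(-3) + 0)² = (0*(-3) + 0)² = (0 + 0)² = 0² = 0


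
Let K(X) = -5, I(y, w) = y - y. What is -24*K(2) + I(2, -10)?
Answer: 120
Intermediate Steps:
I(y, w) = 0
-24*K(2) + I(2, -10) = -24*(-5) + 0 = 120 + 0 = 120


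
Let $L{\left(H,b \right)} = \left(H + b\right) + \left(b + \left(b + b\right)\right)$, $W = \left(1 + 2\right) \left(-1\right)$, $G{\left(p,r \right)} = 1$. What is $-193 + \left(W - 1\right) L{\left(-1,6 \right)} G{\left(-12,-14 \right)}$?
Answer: $-285$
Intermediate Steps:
$W = -3$ ($W = 3 \left(-1\right) = -3$)
$L{\left(H,b \right)} = H + 4 b$ ($L{\left(H,b \right)} = \left(H + b\right) + \left(b + 2 b\right) = \left(H + b\right) + 3 b = H + 4 b$)
$-193 + \left(W - 1\right) L{\left(-1,6 \right)} G{\left(-12,-14 \right)} = -193 + \left(-3 - 1\right) \left(-1 + 4 \cdot 6\right) 1 = -193 + - 4 \left(-1 + 24\right) 1 = -193 + \left(-4\right) 23 \cdot 1 = -193 - 92 = -285$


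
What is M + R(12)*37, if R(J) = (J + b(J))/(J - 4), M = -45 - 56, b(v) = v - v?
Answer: -91/2 ≈ -45.500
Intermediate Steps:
b(v) = 0
M = -101
R(J) = J/(-4 + J) (R(J) = (J + 0)/(J - 4) = J/(-4 + J))
M + R(12)*37 = -101 + (12/(-4 + 12))*37 = -101 + (12/8)*37 = -101 + (12*(⅛))*37 = -101 + (3/2)*37 = -101 + 111/2 = -91/2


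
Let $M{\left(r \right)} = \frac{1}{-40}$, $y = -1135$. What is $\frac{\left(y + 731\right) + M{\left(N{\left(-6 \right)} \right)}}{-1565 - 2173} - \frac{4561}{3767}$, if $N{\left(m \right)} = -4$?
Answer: $- \frac{207027411}{187747280} \approx -1.1027$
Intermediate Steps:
$M{\left(r \right)} = - \frac{1}{40}$
$\frac{\left(y + 731\right) + M{\left(N{\left(-6 \right)} \right)}}{-1565 - 2173} - \frac{4561}{3767} = \frac{\left(-1135 + 731\right) - \frac{1}{40}}{-1565 - 2173} - \frac{4561}{3767} = \frac{-404 - \frac{1}{40}}{-3738} - \frac{4561}{3767} = \left(- \frac{16161}{40}\right) \left(- \frac{1}{3738}\right) - \frac{4561}{3767} = \frac{5387}{49840} - \frac{4561}{3767} = - \frac{207027411}{187747280}$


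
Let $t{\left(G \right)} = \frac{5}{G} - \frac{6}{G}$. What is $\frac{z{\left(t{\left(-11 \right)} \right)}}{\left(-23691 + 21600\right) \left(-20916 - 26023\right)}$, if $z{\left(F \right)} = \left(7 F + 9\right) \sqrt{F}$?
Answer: $\frac{106 \sqrt{11}}{11876083329} \approx 2.9603 \cdot 10^{-8}$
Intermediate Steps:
$t{\left(G \right)} = - \frac{1}{G}$
$z{\left(F \right)} = \sqrt{F} \left(9 + 7 F\right)$ ($z{\left(F \right)} = \left(9 + 7 F\right) \sqrt{F} = \sqrt{F} \left(9 + 7 F\right)$)
$\frac{z{\left(t{\left(-11 \right)} \right)}}{\left(-23691 + 21600\right) \left(-20916 - 26023\right)} = \frac{\sqrt{- \frac{1}{-11}} \left(9 + 7 \left(- \frac{1}{-11}\right)\right)}{\left(-23691 + 21600\right) \left(-20916 - 26023\right)} = \frac{\sqrt{\left(-1\right) \left(- \frac{1}{11}\right)} \left(9 + 7 \left(\left(-1\right) \left(- \frac{1}{11}\right)\right)\right)}{\left(-2091\right) \left(-46939\right)} = \frac{\sqrt{\frac{1}{11}} \left(9 + 7 \cdot \frac{1}{11}\right)}{98149449} = \frac{\sqrt{11}}{11} \left(9 + \frac{7}{11}\right) \frac{1}{98149449} = \frac{\sqrt{11}}{11} \cdot \frac{106}{11} \cdot \frac{1}{98149449} = \frac{106 \sqrt{11}}{121} \cdot \frac{1}{98149449} = \frac{106 \sqrt{11}}{11876083329}$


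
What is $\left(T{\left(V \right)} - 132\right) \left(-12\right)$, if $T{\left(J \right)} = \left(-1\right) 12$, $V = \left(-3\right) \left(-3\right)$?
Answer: $1728$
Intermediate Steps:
$V = 9$
$T{\left(J \right)} = -12$
$\left(T{\left(V \right)} - 132\right) \left(-12\right) = \left(-12 - 132\right) \left(-12\right) = \left(-144\right) \left(-12\right) = 1728$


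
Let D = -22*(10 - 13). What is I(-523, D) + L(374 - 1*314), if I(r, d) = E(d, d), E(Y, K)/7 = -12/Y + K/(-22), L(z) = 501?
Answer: 5266/11 ≈ 478.73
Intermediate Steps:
D = 66 (D = -22*(-3) = 66)
E(Y, K) = -84/Y - 7*K/22 (E(Y, K) = 7*(-12/Y + K/(-22)) = 7*(-12/Y + K*(-1/22)) = 7*(-12/Y - K/22) = -84/Y - 7*K/22)
I(r, d) = -84/d - 7*d/22
I(-523, D) + L(374 - 1*314) = (-84/66 - 7/22*66) + 501 = (-84*1/66 - 21) + 501 = (-14/11 - 21) + 501 = -245/11 + 501 = 5266/11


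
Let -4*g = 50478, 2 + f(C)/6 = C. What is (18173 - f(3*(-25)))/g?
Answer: -37270/25239 ≈ -1.4767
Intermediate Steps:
f(C) = -12 + 6*C
g = -25239/2 (g = -¼*50478 = -25239/2 ≈ -12620.)
(18173 - f(3*(-25)))/g = (18173 - (-12 + 6*(3*(-25))))/(-25239/2) = (18173 - (-12 + 6*(-75)))*(-2/25239) = (18173 - (-12 - 450))*(-2/25239) = (18173 - 1*(-462))*(-2/25239) = (18173 + 462)*(-2/25239) = 18635*(-2/25239) = -37270/25239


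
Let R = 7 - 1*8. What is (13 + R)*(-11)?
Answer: -132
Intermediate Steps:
R = -1 (R = 7 - 8 = -1)
(13 + R)*(-11) = (13 - 1)*(-11) = 12*(-11) = -132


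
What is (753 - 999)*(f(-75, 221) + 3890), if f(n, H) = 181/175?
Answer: -167509026/175 ≈ -9.5719e+5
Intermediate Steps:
f(n, H) = 181/175 (f(n, H) = 181*(1/175) = 181/175)
(753 - 999)*(f(-75, 221) + 3890) = (753 - 999)*(181/175 + 3890) = -246*680931/175 = -167509026/175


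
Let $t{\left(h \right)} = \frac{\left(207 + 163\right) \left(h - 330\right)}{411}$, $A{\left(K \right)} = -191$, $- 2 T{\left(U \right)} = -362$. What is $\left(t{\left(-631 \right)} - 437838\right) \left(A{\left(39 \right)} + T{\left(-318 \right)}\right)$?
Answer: $\frac{1803069880}{411} \approx 4.387 \cdot 10^{6}$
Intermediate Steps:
$T{\left(U \right)} = 181$ ($T{\left(U \right)} = \left(- \frac{1}{2}\right) \left(-362\right) = 181$)
$t{\left(h \right)} = - \frac{40700}{137} + \frac{370 h}{411}$ ($t{\left(h \right)} = 370 \left(-330 + h\right) \frac{1}{411} = \left(-122100 + 370 h\right) \frac{1}{411} = - \frac{40700}{137} + \frac{370 h}{411}$)
$\left(t{\left(-631 \right)} - 437838\right) \left(A{\left(39 \right)} + T{\left(-318 \right)}\right) = \left(\left(- \frac{40700}{137} + \frac{370}{411} \left(-631\right)\right) - 437838\right) \left(-191 + 181\right) = \left(\left(- \frac{40700}{137} - \frac{233470}{411}\right) - 437838\right) \left(-10\right) = \left(- \frac{355570}{411} - 437838\right) \left(-10\right) = \left(- \frac{180306988}{411}\right) \left(-10\right) = \frac{1803069880}{411}$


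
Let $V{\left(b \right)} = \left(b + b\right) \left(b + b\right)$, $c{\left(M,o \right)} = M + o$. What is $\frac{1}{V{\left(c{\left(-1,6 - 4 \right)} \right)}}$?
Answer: $\frac{1}{4} \approx 0.25$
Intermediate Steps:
$V{\left(b \right)} = 4 b^{2}$ ($V{\left(b \right)} = 2 b 2 b = 4 b^{2}$)
$\frac{1}{V{\left(c{\left(-1,6 - 4 \right)} \right)}} = \frac{1}{4 \left(-1 + \left(6 - 4\right)\right)^{2}} = \frac{1}{4 \left(-1 + 2\right)^{2}} = \frac{1}{4 \cdot 1^{2}} = \frac{1}{4 \cdot 1} = \frac{1}{4}$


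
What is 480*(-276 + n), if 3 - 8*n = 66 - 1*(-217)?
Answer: -149280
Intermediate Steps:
n = -35 (n = 3/8 - (66 - 1*(-217))/8 = 3/8 - (66 + 217)/8 = 3/8 - ⅛*283 = 3/8 - 283/8 = -35)
480*(-276 + n) = 480*(-276 - 35) = 480*(-311) = -149280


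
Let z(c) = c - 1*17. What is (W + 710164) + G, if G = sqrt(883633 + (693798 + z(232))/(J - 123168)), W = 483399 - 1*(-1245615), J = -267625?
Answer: 2439178 + 2*sqrt(33736856528031527)/390793 ≈ 2.4401e+6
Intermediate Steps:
W = 1729014 (W = 483399 + 1245615 = 1729014)
z(c) = -17 + c (z(c) = c - 17 = -17 + c)
G = 2*sqrt(33736856528031527)/390793 (G = sqrt(883633 + (693798 + (-17 + 232))/(-267625 - 123168)) = sqrt(883633 + (693798 + 215)/(-390793)) = sqrt(883633 + 694013*(-1/390793)) = sqrt(883633 - 694013/390793) = sqrt(345316896956/390793) = 2*sqrt(33736856528031527)/390793 ≈ 940.02)
(W + 710164) + G = (1729014 + 710164) + 2*sqrt(33736856528031527)/390793 = 2439178 + 2*sqrt(33736856528031527)/390793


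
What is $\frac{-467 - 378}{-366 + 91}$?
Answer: $\frac{169}{55} \approx 3.0727$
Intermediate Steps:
$\frac{-467 - 378}{-366 + 91} = - \frac{845}{-275} = \left(-845\right) \left(- \frac{1}{275}\right) = \frac{169}{55}$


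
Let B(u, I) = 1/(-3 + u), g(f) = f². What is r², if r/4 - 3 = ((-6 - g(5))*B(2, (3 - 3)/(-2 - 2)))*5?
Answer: 399424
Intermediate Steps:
r = 632 (r = 12 + 4*(((-6 - 1*5²)/(-3 + 2))*5) = 12 + 4*(((-6 - 1*25)/(-1))*5) = 12 + 4*(((-6 - 25)*(-1))*5) = 12 + 4*(-31*(-1)*5) = 12 + 4*(31*5) = 12 + 4*155 = 12 + 620 = 632)
r² = 632² = 399424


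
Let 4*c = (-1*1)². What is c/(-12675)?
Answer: -1/50700 ≈ -1.9724e-5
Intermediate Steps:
c = ¼ (c = (-1*1)²/4 = (¼)*(-1)² = (¼)*1 = ¼ ≈ 0.25000)
c/(-12675) = (¼)/(-12675) = (¼)*(-1/12675) = -1/50700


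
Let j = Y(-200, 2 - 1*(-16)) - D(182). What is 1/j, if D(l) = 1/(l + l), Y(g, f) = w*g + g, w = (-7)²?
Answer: -364/3640001 ≈ -0.00010000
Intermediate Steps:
w = 49
Y(g, f) = 50*g (Y(g, f) = 49*g + g = 50*g)
D(l) = 1/(2*l)
j = -3640001/364 (j = 50*(-200) - 1/(2*182) = -10000 - 1/(2*182) = -10000 - 1*1/364 = -10000 - 1/364 = -3640001/364 ≈ -10000.)
1/j = 1/(-3640001/364) = -364/3640001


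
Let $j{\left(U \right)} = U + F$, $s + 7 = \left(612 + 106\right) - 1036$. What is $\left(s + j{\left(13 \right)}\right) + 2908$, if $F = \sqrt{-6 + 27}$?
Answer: $2596 + \sqrt{21} \approx 2600.6$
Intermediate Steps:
$s = -325$ ($s = -7 + \left(\left(612 + 106\right) - 1036\right) = -7 + \left(718 - 1036\right) = -7 - 318 = -325$)
$F = \sqrt{21} \approx 4.5826$
$j{\left(U \right)} = U + \sqrt{21}$
$\left(s + j{\left(13 \right)}\right) + 2908 = \left(-325 + \left(13 + \sqrt{21}\right)\right) + 2908 = \left(-312 + \sqrt{21}\right) + 2908 = 2596 + \sqrt{21}$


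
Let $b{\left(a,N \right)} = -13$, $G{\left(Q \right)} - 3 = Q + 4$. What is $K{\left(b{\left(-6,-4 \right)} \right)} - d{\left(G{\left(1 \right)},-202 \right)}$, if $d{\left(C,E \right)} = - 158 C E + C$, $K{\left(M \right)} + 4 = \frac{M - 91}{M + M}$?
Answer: $-255336$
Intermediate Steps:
$G{\left(Q \right)} = 7 + Q$ ($G{\left(Q \right)} = 3 + \left(Q + 4\right) = 3 + \left(4 + Q\right) = 7 + Q$)
$K{\left(M \right)} = -4 + \frac{-91 + M}{2 M}$ ($K{\left(M \right)} = -4 + \frac{M - 91}{M + M} = -4 + \frac{-91 + M}{2 M}$)
$d{\left(C,E \right)} = C - 158 C E$ ($d{\left(C,E \right)} = - 158 C E + C = C - 158 C E$)
$K{\left(b{\left(-6,-4 \right)} \right)} - d{\left(G{\left(1 \right)},-202 \right)} = \frac{7 \left(-13 - -13\right)}{2 \left(-13\right)} - \left(7 + 1\right) \left(1 - -31916\right) = \frac{7}{2} \left(- \frac{1}{13}\right) \left(-13 + 13\right) - 8 \left(1 + 31916\right) = \frac{7}{2} \left(- \frac{1}{13}\right) 0 - 8 \cdot 31917 = 0 - 255336 = -255336$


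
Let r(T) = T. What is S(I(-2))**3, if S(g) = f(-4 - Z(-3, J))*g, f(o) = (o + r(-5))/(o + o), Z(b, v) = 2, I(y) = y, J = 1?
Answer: -1331/216 ≈ -6.1620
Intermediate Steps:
f(o) = (-5 + o)/(2*o) (f(o) = (o - 5)/(o + o) = (-5 + o)/((2*o)) = (-5 + o)*(1/(2*o)) = (-5 + o)/(2*o))
S(g) = 11*g/12 (S(g) = ((-5 + (-4 - 1*2))/(2*(-4 - 1*2)))*g = ((-5 + (-4 - 2))/(2*(-4 - 2)))*g = ((1/2)*(-5 - 6)/(-6))*g = ((1/2)*(-1/6)*(-11))*g = 11*g/12)
S(I(-2))**3 = ((11/12)*(-2))**3 = (-11/6)**3 = -1331/216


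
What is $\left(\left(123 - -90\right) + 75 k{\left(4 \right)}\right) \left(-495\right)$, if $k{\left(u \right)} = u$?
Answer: $-253935$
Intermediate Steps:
$\left(\left(123 - -90\right) + 75 k{\left(4 \right)}\right) \left(-495\right) = \left(\left(123 - -90\right) + 75 \cdot 4\right) \left(-495\right) = \left(\left(123 + 90\right) + 300\right) \left(-495\right) = \left(213 + 300\right) \left(-495\right) = 513 \left(-495\right) = -253935$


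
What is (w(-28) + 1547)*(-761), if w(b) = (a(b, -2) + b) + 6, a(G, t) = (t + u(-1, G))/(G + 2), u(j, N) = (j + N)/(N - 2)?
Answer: -905233091/780 ≈ -1.1606e+6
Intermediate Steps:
u(j, N) = (N + j)/(-2 + N)
a(G, t) = (t + (-1 + G)/(-2 + G))/(2 + G) (a(G, t) = (t + (G - 1)/(-2 + G))/(G + 2) = (t + (-1 + G)/(-2 + G))/(2 + G))
w(b) = 6 + b + (3 - b)/((-2 + b)*(2 + b)) (w(b) = ((-1 + b - 2*(-2 + b))/((-2 + b)*(2 + b)) + b) + 6 = ((-1 + b + (4 - 2*b))/((-2 + b)*(2 + b)) + b) + 6 = ((3 - b)/((-2 + b)*(2 + b)) + b) + 6 = (b + (3 - b)/((-2 + b)*(2 + b))) + 6 = 6 + b + (3 - b)/((-2 + b)*(2 + b)))
(w(-28) + 1547)*(-761) = ((-21 + (-28)³ - 5*(-28) + 6*(-28)²)/(-4 + (-28)²) + 1547)*(-761) = ((-21 - 21952 + 140 + 6*784)/(-4 + 784) + 1547)*(-761) = ((-21 - 21952 + 140 + 4704)/780 + 1547)*(-761) = ((1/780)*(-17129) + 1547)*(-761) = (-17129/780 + 1547)*(-761) = (1189531/780)*(-761) = -905233091/780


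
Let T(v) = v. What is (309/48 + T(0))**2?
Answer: 10609/256 ≈ 41.441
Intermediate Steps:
(309/48 + T(0))**2 = (309/48 + 0)**2 = (309*(1/48) + 0)**2 = (103/16 + 0)**2 = (103/16)**2 = 10609/256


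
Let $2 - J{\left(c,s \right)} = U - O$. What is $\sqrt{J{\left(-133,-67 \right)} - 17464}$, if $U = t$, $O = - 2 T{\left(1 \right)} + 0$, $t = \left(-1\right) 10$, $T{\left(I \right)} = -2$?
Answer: $2 i \sqrt{4362} \approx 132.09 i$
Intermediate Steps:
$t = -10$
$O = 4$ ($O = \left(-2\right) \left(-2\right) + 0 = 4 + 0 = 4$)
$U = -10$
$J{\left(c,s \right)} = 16$ ($J{\left(c,s \right)} = 2 - \left(-10 - 4\right) = 2 - -14 = 2 + 14 = 16$)
$\sqrt{J{\left(-133,-67 \right)} - 17464} = \sqrt{16 - 17464} = \sqrt{-17448} = 2 i \sqrt{4362}$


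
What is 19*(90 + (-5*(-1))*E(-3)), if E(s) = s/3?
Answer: 1615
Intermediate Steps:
E(s) = s/3 (E(s) = s*(⅓) = s/3)
19*(90 + (-5*(-1))*E(-3)) = 19*(90 + (-5*(-1))*((⅓)*(-3))) = 19*(90 + 5*(-1)) = 19*(90 - 5) = 19*85 = 1615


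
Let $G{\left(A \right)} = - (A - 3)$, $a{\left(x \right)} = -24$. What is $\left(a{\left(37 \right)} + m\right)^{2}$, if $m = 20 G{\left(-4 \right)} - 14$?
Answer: $10404$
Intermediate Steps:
$G{\left(A \right)} = 3 - A$ ($G{\left(A \right)} = - (-3 + A) = 3 - A$)
$m = 126$ ($m = 20 \left(3 - -4\right) - 14 = 20 \left(3 + 4\right) - 14 = 20 \cdot 7 - 14 = 140 - 14 = 126$)
$\left(a{\left(37 \right)} + m\right)^{2} = \left(-24 + 126\right)^{2} = 102^{2} = 10404$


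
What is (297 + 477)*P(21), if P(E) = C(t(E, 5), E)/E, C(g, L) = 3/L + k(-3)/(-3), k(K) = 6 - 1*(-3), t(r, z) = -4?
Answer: -5160/49 ≈ -105.31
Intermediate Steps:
k(K) = 9 (k(K) = 6 + 3 = 9)
C(g, L) = -3 + 3/L (C(g, L) = 3/L + 9/(-3) = 3/L + 9*(-1/3) = 3/L - 3 = -3 + 3/L)
P(E) = (-3 + 3/E)/E
(297 + 477)*P(21) = (297 + 477)*(3*(1 - 1*21)/21**2) = 774*(3*(1/441)*(1 - 21)) = 774*(3*(1/441)*(-20)) = 774*(-20/147) = -5160/49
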